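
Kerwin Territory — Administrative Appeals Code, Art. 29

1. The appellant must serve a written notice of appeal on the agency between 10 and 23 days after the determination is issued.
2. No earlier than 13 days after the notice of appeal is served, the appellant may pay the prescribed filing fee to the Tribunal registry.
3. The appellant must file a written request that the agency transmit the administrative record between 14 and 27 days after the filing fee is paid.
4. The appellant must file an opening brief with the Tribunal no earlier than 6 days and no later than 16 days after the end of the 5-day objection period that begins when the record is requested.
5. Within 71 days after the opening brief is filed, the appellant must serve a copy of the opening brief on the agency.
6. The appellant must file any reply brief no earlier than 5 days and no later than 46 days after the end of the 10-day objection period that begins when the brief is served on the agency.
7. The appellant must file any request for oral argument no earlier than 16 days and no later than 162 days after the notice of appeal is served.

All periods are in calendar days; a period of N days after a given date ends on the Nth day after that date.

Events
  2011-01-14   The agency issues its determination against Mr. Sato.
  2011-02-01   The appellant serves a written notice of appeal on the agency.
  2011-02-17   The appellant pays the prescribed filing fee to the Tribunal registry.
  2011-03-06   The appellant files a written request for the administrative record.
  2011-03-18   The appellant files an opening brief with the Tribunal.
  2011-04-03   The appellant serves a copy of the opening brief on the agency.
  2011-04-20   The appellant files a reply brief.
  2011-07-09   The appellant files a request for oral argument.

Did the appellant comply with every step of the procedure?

Yes

Step 1: the window is 10–23 days after 2011-01-14 (when the determination is issued), so 2011-01-24 through 2011-02-06; done 2011-02-01 — within the window.
Step 2: the earliest permitted date is 13 days after 2011-02-01 (when the notice of appeal is served), i.e. 2011-02-14; done 2011-02-17, after the minimum wait.
Step 3: the window is 14–27 days after 2011-02-17 (when the filing fee is paid), so 2011-03-03 through 2011-03-16; 2011-03-06 falls inside that range.
Step 4: the window is 6–16 days after 2011-03-11 (end of the 5-day objection period, which began when the record is requested on 2011-03-06), so 2011-03-17 through 2011-03-27; done 2011-03-18 — within the window.
Step 5: 71 days after 2011-03-18 (when the opening brief is filed) is 2011-05-28; 2011-04-03 is within that limit.
Step 6: the window is 5–46 days after 2011-04-13 (end of the 10-day objection period, which began when the brief is served on the agency on 2011-04-03), so 2011-04-18 through 2011-05-29; done 2011-04-20, which is between those dates.
Step 7: the window is 16–162 days after 2011-02-01 (when the notice of appeal is served), so 2011-02-17 through 2011-07-13; done 2011-07-09 — within the window.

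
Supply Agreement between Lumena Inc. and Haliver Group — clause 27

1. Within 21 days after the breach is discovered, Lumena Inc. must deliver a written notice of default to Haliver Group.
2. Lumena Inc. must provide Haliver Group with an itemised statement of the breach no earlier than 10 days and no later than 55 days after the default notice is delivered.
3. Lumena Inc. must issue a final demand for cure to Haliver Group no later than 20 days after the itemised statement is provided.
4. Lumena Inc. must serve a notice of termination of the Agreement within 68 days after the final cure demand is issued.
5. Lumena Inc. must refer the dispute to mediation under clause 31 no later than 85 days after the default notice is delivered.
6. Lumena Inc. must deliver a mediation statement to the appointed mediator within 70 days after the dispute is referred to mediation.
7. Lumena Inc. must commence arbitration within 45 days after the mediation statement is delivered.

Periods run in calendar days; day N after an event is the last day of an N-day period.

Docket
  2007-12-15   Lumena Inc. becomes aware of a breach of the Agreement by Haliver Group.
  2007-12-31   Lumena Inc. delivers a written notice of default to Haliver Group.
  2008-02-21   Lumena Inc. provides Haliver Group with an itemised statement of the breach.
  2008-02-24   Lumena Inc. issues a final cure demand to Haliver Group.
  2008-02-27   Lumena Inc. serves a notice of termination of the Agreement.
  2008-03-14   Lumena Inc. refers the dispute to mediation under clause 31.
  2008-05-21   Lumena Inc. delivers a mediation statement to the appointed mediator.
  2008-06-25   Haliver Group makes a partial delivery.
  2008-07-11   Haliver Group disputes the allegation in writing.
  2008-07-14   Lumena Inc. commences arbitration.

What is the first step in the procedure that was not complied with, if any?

(1) due by 2007-12-15 + 21 days = 2008-01-05; done 2007-12-31 — timely.
(2) the permitted window runs from 2007-12-31 + 10 = 2008-01-10 to 2007-12-31 + 55 = 2008-02-24; 2008-02-21 falls inside that range.
(3) due by 2008-02-21 + 20 days = 2008-03-12; done 2008-02-24 — timely.
(4) due by 2008-02-24 + 68 days = 2008-05-02; 2008-02-27 is within that limit.
(5) due by 2007-12-31 + 85 days = 2008-03-25; completed 2008-03-14, before the deadline.
(6) due by 2008-03-14 + 70 days = 2008-05-23; completed 2008-05-21, before the deadline.
(7) due by 2008-05-21 + 45 days = 2008-07-05; done 2008-07-14 — 9 days late.
The analysis stops there.

Step 7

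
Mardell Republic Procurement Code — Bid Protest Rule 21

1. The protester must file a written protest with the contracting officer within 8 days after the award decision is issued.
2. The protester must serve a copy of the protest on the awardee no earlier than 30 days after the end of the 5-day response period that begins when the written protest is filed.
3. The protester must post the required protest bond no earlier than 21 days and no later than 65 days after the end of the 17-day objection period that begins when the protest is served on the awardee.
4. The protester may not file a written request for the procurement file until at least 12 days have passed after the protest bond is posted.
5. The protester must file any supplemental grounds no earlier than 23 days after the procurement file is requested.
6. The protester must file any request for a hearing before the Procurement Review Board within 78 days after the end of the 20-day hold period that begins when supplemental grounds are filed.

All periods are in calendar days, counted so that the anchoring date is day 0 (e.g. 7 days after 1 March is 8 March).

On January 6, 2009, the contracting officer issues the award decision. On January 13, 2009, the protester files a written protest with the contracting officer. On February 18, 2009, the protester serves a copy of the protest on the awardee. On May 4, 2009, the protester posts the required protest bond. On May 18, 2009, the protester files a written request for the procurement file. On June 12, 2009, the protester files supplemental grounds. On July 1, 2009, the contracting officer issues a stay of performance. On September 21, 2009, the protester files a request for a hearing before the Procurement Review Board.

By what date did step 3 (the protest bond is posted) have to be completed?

May 11, 2009

The protest is served on the awardee on February 18, 2009; the 17-day objection period therefore ends March 7, 2009, and step 3 runs from that date. The window is 21–65 days after March 7, 2009; it closes on May 11, 2009.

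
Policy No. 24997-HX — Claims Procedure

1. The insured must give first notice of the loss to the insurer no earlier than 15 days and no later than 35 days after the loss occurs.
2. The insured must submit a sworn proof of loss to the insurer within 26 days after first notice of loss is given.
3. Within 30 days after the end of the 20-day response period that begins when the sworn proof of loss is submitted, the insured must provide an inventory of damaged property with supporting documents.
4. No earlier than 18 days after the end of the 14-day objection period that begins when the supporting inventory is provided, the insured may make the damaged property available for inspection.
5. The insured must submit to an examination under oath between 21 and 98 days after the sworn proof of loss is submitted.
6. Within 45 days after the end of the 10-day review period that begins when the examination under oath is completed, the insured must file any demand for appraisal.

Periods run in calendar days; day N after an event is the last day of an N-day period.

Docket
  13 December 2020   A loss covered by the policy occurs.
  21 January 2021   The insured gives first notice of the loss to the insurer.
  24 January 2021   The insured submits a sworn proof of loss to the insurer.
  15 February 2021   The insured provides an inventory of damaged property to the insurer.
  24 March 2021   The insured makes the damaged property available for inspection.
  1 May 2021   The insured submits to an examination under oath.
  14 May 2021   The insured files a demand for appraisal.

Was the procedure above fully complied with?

Step 1: the window is 15–35 days after 13 December 2020 (when the loss occurs), so 28 December 2020 through 17 January 2021; 21 January 2021 is 4 days past the end of the window.
That is the first point of non-compliance.

No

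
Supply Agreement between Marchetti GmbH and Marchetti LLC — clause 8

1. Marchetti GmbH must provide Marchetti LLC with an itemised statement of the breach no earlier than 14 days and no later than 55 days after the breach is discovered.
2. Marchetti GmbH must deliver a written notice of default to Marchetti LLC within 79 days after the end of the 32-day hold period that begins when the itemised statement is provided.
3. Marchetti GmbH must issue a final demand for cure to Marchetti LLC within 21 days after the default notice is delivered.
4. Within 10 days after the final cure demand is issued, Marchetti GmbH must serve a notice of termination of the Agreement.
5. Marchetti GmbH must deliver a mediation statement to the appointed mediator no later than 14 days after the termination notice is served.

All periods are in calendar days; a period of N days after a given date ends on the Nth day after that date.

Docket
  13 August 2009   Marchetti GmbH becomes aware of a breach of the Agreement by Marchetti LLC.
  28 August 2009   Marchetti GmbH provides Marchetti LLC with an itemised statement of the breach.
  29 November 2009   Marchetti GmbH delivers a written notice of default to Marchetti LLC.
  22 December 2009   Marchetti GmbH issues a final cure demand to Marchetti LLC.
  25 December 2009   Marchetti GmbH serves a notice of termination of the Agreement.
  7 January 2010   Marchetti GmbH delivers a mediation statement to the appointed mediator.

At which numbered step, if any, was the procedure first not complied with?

Step 3

Step 1: the window is 14–55 days after 13 August 2009 (when the breach is discovered), so 27 August 2009 through 7 October 2009; done 28 August 2009, which is between those dates.
Step 2: 79 days after 29 September 2009 (end of the 32-day hold period, which began when the itemised statement is provided on 28 August 2009) is 17 December 2009; 29 November 2009 is within that limit.
Step 3: 21 days after 29 November 2009 (when the default notice is delivered) is 20 December 2009; done 22 December 2009 — 2 days late.
That is the first point of non-compliance.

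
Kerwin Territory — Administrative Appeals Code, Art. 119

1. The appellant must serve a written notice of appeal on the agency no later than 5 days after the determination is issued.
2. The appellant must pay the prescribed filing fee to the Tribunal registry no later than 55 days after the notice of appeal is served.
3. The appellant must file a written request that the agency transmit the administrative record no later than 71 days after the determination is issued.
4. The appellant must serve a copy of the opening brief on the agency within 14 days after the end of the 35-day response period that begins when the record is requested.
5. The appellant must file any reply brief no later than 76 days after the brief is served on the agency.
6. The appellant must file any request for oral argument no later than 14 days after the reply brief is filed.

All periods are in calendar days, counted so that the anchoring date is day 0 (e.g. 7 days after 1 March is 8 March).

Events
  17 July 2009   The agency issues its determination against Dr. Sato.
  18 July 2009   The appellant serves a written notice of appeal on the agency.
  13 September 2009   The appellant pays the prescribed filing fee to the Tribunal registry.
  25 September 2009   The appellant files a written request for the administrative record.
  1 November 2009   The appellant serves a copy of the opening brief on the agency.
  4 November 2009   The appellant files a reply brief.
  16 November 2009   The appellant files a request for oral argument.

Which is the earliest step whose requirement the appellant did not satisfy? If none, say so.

(1) due by 17 July 2009 + 5 days = 22 July 2009; completed 18 July 2009, before the deadline.
(2) due by 18 July 2009 + 55 days = 11 September 2009; 13 September 2009 misses that deadline by 2 days.
That is the first point of non-compliance.

Step 2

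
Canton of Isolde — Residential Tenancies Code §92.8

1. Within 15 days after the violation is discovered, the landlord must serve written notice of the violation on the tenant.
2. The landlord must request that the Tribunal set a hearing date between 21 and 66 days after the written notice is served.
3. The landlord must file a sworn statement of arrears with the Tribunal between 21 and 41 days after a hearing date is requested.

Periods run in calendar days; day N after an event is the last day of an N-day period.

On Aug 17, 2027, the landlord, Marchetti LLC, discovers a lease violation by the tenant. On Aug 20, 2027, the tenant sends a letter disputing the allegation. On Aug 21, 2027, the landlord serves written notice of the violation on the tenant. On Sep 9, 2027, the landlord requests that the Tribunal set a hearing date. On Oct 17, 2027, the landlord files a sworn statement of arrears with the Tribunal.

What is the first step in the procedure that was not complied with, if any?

Step 2

(1) due by Aug 17, 2027 + 15 days = Sep 1, 2027; done Aug 21, 2027 — timely.
(2) the permitted window runs from Aug 21, 2027 + 21 = Sep 11, 2027 to Aug 21, 2027 + 66 = Oct 26, 2027; done Sep 9, 2027 — 2 days before the window opened.
Later steps need not be reached.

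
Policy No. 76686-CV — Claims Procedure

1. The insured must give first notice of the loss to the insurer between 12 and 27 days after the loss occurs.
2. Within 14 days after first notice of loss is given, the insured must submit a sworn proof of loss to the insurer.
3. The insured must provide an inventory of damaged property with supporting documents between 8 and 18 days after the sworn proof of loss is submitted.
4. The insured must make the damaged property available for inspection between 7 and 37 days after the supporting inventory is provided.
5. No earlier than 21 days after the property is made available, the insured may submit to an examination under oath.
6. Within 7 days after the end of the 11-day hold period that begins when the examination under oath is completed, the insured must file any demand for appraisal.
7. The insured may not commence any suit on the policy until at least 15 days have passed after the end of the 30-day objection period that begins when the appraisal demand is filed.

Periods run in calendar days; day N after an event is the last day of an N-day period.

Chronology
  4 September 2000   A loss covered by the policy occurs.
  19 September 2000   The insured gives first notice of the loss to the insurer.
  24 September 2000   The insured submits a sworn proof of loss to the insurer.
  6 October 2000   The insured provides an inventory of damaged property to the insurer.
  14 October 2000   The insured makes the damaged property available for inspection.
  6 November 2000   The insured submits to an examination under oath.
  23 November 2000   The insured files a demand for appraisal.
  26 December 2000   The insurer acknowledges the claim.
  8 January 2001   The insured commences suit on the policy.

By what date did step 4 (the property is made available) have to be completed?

Step 4 runs from 6 October 2000, when the supporting inventory is provided. The window is 7–37 days after 6 October 2000; it closes on 12 November 2000.

12 November 2000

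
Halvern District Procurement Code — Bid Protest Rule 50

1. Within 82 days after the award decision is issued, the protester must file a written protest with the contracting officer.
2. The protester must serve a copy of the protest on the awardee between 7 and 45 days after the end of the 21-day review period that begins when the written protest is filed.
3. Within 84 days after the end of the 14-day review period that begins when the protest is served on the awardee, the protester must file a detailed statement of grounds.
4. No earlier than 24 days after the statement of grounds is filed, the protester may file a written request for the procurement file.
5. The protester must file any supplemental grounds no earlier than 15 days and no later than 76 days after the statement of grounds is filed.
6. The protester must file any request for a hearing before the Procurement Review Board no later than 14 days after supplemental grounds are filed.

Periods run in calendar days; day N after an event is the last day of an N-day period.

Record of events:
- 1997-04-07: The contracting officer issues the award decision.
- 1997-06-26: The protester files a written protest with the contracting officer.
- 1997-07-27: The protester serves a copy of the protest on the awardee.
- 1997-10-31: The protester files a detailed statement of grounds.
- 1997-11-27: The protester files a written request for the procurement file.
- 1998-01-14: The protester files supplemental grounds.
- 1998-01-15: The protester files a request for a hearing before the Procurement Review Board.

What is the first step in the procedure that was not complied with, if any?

None — every step was satisfied

Step 1 — counting 82 days from 1997-04-07 (when the award decision is issued) gives a deadline of 1997-06-28; completed 1997-06-26, before the deadline.
Step 2 — 7 and 45 days from 1997-07-17 (end of the 21-day review period, which began when the written protest is filed on 1997-06-26) are 1997-07-24 and 1997-08-31 respectively; 1997-07-27 falls inside that range.
Step 3 — counting 84 days from 1997-08-10 (end of the 14-day review period, which began when the protest is served on the awardee on 1997-07-27) gives a deadline of 1997-11-02; done 1997-10-31 — timely.
Step 4 — must wait 24 days from 1997-10-31 (when the statement of grounds is filed), so not before 1997-11-24; 1997-11-27 is on or after that date.
Step 5 — 15 and 76 days from 1997-10-31 (when the statement of grounds is filed) are 1997-11-15 and 1998-01-15 respectively; done 1998-01-14, which is between those dates.
Step 6 — counting 14 days from 1998-01-14 (when supplemental grounds are filed) gives a deadline of 1998-01-28; done 1998-01-15 — timely.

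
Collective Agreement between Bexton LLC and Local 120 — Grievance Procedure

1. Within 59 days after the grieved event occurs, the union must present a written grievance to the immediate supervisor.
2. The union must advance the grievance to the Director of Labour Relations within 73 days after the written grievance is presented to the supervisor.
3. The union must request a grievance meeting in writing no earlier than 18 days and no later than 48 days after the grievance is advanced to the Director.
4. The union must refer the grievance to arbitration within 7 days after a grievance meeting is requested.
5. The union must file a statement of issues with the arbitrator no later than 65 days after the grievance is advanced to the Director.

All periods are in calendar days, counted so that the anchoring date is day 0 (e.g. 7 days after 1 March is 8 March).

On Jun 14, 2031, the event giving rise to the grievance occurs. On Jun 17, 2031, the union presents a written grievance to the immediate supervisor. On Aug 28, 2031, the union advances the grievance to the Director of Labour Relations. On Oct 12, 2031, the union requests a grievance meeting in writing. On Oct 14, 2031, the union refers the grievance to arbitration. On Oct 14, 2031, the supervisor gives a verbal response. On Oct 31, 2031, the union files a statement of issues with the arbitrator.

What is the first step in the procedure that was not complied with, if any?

None — every step was satisfied

Step 1: 59 days after Jun 14, 2031 (when the grieved event occurs) is Aug 12, 2031; completed Jun 17, 2031, before the deadline.
Step 2: 73 days after Jun 17, 2031 (when the written grievance is presented to the supervisor) is Aug 29, 2031; done Aug 28, 2031 — timely.
Step 3: the window is 18–48 days after Aug 28, 2031 (when the grievance is advanced to the Director), so Sep 15, 2031 through Oct 15, 2031; Oct 12, 2031 falls inside that range.
Step 4: 7 days after Oct 12, 2031 (when a grievance meeting is requested) is Oct 19, 2031; completed Oct 14, 2031, before the deadline.
Step 5: 65 days after Aug 28, 2031 (when the grievance is advanced to the Director) is Nov 1, 2031; Oct 31, 2031 is within that limit.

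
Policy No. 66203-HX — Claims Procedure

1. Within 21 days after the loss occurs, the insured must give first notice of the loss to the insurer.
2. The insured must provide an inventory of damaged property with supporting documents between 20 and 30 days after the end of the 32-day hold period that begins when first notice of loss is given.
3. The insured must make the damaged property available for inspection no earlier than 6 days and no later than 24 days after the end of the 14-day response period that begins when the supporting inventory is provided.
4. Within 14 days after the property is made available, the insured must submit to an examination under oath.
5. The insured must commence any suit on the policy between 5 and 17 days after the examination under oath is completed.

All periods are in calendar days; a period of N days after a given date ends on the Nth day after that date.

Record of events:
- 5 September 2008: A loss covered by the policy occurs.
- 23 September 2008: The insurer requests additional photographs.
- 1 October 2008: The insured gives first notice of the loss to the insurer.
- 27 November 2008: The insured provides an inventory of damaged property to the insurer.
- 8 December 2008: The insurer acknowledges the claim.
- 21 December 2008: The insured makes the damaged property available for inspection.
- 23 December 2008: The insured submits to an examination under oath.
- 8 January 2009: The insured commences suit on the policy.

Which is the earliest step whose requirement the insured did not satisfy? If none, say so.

(1) due by 5 September 2008 + 21 days = 26 September 2008; 1 October 2008 misses that deadline by 5 days.
That is the first point of non-compliance.

Step 1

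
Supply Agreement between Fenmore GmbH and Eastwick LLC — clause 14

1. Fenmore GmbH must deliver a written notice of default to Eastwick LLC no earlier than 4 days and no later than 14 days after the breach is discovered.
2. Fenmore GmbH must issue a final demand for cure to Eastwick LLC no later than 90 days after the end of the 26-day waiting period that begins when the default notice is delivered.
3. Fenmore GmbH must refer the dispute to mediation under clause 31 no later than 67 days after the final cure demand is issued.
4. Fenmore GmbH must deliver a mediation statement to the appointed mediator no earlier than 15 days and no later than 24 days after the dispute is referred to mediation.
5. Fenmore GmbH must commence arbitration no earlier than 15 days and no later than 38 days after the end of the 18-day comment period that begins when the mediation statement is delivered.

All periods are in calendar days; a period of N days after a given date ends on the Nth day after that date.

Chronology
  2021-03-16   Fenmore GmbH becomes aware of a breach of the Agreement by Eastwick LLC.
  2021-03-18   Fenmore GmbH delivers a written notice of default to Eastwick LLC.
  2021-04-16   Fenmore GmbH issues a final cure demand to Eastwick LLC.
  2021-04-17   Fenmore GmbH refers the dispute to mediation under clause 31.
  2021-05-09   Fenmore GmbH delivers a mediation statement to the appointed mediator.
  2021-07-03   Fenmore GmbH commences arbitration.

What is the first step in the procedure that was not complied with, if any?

(1) the permitted window runs from 2021-03-16 + 4 = 2021-03-20 to 2021-03-16 + 14 = 2021-03-30; done 2021-03-18 — 2 days before the window opened.
The analysis stops there.

Step 1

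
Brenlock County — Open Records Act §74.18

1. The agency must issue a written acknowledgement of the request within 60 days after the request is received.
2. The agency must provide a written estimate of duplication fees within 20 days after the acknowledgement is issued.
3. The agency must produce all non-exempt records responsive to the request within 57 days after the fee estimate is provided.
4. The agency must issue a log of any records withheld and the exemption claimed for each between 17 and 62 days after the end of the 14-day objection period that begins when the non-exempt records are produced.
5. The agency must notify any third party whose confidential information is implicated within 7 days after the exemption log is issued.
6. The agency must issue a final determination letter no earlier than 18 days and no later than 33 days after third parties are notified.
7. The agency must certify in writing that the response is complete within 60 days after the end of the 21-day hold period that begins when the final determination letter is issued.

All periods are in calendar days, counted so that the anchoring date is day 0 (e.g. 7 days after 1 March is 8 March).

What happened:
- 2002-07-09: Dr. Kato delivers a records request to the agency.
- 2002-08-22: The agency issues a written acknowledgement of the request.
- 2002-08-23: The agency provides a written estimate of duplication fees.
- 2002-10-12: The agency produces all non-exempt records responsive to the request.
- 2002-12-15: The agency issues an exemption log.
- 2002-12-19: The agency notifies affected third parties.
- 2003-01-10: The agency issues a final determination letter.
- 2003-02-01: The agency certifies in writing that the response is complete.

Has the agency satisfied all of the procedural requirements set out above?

Yes

(1) due by 2002-07-09 + 60 days = 2002-09-07; done 2002-08-22 — timely.
(2) due by 2002-08-22 + 20 days = 2002-09-11; 2002-08-23 is within that limit.
(3) due by 2002-08-23 + 57 days = 2002-10-19; done 2002-10-12 — timely.
(4) the permitted window runs from 2002-10-26 + 17 = 2002-11-12 to 2002-10-26 + 62 = 2002-12-27; done 2002-12-15 — within the window.
(5) due by 2002-12-15 + 7 days = 2002-12-22; done 2002-12-19 — timely.
(6) the permitted window runs from 2002-12-19 + 18 = 2003-01-06 to 2002-12-19 + 33 = 2003-01-21; done 2003-01-10, which is between those dates.
(7) due by 2003-01-31 + 60 days = 2003-04-01; done 2003-02-01 — timely.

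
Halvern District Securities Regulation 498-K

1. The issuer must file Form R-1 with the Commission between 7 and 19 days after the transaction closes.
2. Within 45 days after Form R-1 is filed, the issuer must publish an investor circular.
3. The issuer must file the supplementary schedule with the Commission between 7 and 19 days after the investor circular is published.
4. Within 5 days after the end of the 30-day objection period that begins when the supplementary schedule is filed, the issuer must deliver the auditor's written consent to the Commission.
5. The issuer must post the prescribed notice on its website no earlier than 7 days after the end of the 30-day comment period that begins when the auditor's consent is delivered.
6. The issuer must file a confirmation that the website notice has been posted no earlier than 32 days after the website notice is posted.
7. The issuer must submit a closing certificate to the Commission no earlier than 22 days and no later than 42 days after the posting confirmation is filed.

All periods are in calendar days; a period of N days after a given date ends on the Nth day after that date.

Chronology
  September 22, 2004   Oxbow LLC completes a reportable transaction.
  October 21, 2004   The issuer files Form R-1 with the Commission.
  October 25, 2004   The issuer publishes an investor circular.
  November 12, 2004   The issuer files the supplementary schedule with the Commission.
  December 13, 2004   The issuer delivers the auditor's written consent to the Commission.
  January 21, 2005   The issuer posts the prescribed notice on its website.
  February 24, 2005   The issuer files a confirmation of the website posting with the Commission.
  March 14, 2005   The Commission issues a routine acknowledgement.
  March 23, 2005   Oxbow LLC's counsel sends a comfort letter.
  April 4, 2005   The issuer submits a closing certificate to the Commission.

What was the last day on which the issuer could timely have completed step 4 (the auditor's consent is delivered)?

The supplementary schedule is filed on November 12, 2004; the 30-day objection period therefore ends December 12, 2004, and step 4 runs from that date. 5 days after December 12, 2004 is December 17, 2004.

December 17, 2004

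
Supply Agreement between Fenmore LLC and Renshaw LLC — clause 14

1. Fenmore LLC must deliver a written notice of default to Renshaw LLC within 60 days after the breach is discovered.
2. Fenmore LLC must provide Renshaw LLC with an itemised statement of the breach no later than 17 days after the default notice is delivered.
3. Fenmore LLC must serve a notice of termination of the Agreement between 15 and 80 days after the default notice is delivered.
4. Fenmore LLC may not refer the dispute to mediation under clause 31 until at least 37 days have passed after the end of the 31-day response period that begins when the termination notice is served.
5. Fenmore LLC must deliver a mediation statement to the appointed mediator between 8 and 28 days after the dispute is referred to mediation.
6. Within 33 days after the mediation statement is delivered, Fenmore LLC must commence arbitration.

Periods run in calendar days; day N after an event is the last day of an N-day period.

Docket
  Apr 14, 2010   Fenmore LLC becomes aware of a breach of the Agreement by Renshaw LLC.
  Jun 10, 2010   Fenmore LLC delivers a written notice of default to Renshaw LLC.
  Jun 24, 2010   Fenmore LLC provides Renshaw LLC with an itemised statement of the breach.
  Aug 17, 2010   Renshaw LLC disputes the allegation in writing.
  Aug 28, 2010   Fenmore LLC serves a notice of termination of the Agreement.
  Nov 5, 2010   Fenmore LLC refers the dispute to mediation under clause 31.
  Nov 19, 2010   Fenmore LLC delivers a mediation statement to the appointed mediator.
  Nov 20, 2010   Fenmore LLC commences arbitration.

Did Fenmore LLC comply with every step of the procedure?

Step 1: 60 days after Apr 14, 2010 (when the breach is discovered) is Jun 13, 2010; completed Jun 10, 2010, before the deadline.
Step 2: 17 days after Jun 10, 2010 (when the default notice is delivered) is Jun 27, 2010; done Jun 24, 2010 — timely.
Step 3: the window is 15–80 days after Jun 10, 2010 (when the default notice is delivered), so Jun 25, 2010 through Aug 29, 2010; Aug 28, 2010 falls inside that range.
Step 4: the earliest permitted date is 37 days after Sep 28, 2010 (end of the 31-day response period, which began when the termination notice is served on Aug 28, 2010), i.e. Nov 4, 2010; Nov 5, 2010 is on or after that date.
Step 5: the window is 8–28 days after Nov 5, 2010 (when the dispute is referred to mediation), so Nov 13, 2010 through Dec 3, 2010; done Nov 19, 2010, which is between those dates.
Step 6: 33 days after Nov 19, 2010 (when the mediation statement is delivered) is Dec 22, 2010; completed Nov 20, 2010, before the deadline.

Yes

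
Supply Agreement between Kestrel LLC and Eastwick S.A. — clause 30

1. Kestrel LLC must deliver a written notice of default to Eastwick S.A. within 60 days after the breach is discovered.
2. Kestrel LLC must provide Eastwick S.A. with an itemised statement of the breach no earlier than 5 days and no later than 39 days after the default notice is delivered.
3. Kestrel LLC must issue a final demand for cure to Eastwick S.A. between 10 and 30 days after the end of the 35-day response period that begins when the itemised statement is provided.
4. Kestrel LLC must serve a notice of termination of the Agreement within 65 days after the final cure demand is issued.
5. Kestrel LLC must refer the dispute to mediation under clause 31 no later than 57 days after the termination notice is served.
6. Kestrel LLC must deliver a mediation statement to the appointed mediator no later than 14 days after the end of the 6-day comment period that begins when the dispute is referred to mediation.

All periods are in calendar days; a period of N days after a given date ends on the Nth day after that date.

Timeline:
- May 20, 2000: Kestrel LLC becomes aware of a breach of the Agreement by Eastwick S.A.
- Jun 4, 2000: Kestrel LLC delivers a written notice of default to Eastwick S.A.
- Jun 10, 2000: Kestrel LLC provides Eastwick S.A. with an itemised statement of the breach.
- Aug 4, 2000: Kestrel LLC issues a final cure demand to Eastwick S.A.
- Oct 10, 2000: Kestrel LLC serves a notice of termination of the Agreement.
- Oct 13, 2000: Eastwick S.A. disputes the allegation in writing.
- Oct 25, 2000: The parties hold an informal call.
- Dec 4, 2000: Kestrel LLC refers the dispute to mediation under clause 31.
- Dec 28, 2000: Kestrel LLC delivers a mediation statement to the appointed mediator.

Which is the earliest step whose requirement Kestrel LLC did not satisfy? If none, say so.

Step 1 — counting 60 days from May 20, 2000 (when the breach is discovered) gives a deadline of Jul 19, 2000; Jun 4, 2000 is within that limit.
Step 2 — 5 and 39 days from Jun 4, 2000 (when the default notice is delivered) are Jun 9, 2000 and Jul 13, 2000 respectively; done Jun 10, 2000, which is between those dates.
Step 3 — 10 and 30 days from Jul 15, 2000 (end of the 35-day response period, which began when the itemised statement is provided on Jun 10, 2000) are Jul 25, 2000 and Aug 14, 2000 respectively; Aug 4, 2000 falls inside that range.
Step 4 — counting 65 days from Aug 4, 2000 (when the final cure demand is issued) gives a deadline of Oct 8, 2000; not done until Oct 10, 2000, 2 days after the deadline.
No need to go further; step 4 was not satisfied.

Step 4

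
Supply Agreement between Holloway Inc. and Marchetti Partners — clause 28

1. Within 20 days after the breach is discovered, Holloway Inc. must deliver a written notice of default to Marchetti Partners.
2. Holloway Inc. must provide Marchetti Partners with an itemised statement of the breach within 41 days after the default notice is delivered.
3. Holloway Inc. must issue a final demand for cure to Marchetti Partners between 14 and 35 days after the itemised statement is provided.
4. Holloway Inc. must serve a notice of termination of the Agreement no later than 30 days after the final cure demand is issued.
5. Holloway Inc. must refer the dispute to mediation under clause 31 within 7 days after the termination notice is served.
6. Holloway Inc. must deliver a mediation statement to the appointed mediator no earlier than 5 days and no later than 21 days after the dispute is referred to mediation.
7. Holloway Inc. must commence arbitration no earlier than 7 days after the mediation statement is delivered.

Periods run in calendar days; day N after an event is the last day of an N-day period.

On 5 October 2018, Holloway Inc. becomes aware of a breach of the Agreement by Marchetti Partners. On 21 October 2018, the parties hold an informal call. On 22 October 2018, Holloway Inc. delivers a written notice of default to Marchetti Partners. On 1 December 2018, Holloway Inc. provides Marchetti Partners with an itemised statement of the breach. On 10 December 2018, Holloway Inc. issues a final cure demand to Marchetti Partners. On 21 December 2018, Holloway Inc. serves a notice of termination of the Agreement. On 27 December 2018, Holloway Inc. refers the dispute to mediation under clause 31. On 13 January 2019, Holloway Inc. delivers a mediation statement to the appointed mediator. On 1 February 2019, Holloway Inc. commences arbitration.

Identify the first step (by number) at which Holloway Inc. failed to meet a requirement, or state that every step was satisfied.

Step 3

Step 1: 20 days after 5 October 2018 (when the breach is discovered) is 25 October 2018; 22 October 2018 is within that limit.
Step 2: 41 days after 22 October 2018 (when the default notice is delivered) is 2 December 2018; done 1 December 2018 — timely.
Step 3: the window is 14–35 days after 1 December 2018 (when the itemised statement is provided), so 15 December 2018 through 5 January 2019; 10 December 2018 is 5 days too early.
No need to go further; step 3 was not satisfied.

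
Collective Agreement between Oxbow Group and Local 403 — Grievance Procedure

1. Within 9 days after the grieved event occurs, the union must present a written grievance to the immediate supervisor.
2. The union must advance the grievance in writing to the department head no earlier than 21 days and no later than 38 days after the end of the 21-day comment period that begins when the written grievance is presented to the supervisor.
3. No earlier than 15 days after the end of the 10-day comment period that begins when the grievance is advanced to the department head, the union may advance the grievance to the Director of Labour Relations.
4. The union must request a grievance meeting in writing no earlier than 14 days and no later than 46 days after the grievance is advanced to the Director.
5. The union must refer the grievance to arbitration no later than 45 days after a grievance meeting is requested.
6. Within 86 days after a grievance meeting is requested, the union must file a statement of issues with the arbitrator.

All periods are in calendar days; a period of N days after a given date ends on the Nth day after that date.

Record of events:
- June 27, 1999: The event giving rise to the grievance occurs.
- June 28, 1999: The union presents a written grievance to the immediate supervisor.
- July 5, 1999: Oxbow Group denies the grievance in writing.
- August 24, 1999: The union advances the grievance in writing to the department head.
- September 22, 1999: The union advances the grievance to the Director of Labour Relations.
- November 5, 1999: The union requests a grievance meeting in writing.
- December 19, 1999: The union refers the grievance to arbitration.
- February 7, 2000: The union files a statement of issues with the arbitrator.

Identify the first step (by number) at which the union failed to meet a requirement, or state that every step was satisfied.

(1) due by June 27, 1999 + 9 days = July 6, 1999; done June 28, 1999 — timely.
(2) the permitted window runs from July 19, 1999 + 21 = August 9, 1999 to July 19, 1999 + 38 = August 26, 1999; August 24, 1999 falls inside that range.
(3) permitted from September 3, 1999 + 15 days = September 18, 1999 onward; done September 22, 1999 — permitted.
(4) the permitted window runs from September 22, 1999 + 14 = October 6, 1999 to September 22, 1999 + 46 = November 7, 1999; November 5, 1999 falls inside that range.
(5) due by November 5, 1999 + 45 days = December 20, 1999; done December 19, 1999 — timely.
(6) due by November 5, 1999 + 86 days = January 30, 2000; done February 7, 2000 — 8 days late.

Step 6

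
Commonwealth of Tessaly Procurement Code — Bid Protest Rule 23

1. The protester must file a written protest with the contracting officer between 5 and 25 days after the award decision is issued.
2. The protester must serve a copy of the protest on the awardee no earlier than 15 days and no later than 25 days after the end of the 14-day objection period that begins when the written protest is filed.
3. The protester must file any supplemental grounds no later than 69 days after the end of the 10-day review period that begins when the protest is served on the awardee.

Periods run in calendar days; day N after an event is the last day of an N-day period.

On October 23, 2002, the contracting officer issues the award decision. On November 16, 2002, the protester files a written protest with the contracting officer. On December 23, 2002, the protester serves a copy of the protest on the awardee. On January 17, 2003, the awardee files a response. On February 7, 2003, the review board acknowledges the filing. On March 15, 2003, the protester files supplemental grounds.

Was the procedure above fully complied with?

No

Step 1 — 5 and 25 days from October 23, 2002 (when the award decision is issued) are October 28, 2002 and November 17, 2002 respectively; done November 16, 2002 — within the window.
Step 2 — 15 and 25 days from November 30, 2002 (end of the 14-day objection period, which began when the written protest is filed on November 16, 2002) are December 15, 2002 and December 25, 2002 respectively; done December 23, 2002 — within the window.
Step 3 — counting 69 days from January 2, 2003 (end of the 10-day review period, which began when the protest is served on the awardee on December 23, 2002) gives a deadline of March 12, 2003; done March 15, 2003 — 3 days late.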